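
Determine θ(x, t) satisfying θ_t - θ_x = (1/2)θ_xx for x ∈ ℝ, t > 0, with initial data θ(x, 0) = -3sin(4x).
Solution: Moving frame: η = x + t, σ = t, θ = u(η,σ), so θ_t = u_σ + u_η and θ_xx = u_ηη.
Hence θ_t - θ_x = u_σ and the PDE becomes the heat equation u_σ = (1/2)u_ηη on η ∈ ℝ.
Initial data: u(η,0) = θ(η,0) = -3sin(4η). Each mode sin(nη) decays as exp(-n²σ/2) on ℝ, so u(η,σ) = Σ c_n exp(-n²σ/2) sin(nη) with c_4=-3: u(η,σ) = -3exp(-8σ)sin(4η).
Substituting back: θ(x,t) = u(x + t, t).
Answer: θ(x, t) = -3exp(-8t)sin(4t + 4x)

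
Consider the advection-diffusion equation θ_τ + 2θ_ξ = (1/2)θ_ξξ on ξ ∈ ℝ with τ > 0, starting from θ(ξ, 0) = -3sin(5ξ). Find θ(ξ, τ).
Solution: Moving frame: η = ξ - 2τ, σ = τ, θ = u(η,σ), so θ_τ = u_σ - 2u_η and θ_ξξ = u_ηη.
Hence θ_τ + 2θ_ξ = u_σ and the PDE becomes the heat equation u_σ = (1/2)u_ηη on η ∈ ℝ.
Initial data: u(η,0) = θ(η,0) = -3sin(5η). Each mode sin(nη) decays as exp(-n²σ/2) on ℝ, so u(η,σ) = Σ c_n exp(-n²σ/2) sin(nη) with c_5=-3: u(η,σ) = -3exp(-25σ/2)sin(5η).
Substituting back: θ(ξ,τ) = u(ξ - 2τ, τ).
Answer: θ(ξ, τ) = -3exp(-25τ/2)sin(5ξ - 10τ)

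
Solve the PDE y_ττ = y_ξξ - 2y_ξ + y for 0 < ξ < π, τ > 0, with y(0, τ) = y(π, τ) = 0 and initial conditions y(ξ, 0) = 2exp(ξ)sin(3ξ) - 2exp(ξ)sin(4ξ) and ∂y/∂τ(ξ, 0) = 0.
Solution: Substitute y = exp(ξ)u, i.e. u = exp(-ξ)y.
By the product rule, y_ξ = exp(ξ)(u_ξ + u), y_ξξ = exp(ξ)(u_ξξ + 2u_ξ + u), y_ττ = exp(ξ)u_ττ.
Substituting into the PDE and dividing by exp(ξ): u_ττ = (u_ξξ + 2u_ξ + u) - 2(u_ξ + u) + u.
The lower-order terms cancel, leaving the standard wave equation u_ττ = u_ξξ.
Initial data for u: u(ξ,0) = exp(-ξ)y(ξ,0) = 2sin(3ξ) - 2sin(4ξ); u_τ(ξ,0) = exp(-ξ)y_τ(ξ,0) = 0. The boundary conditions carry over: u(0,τ) = u(π,τ) = 0.
Solve for u:
  Using separation of variables u = X(ξ)T(τ):
  Eigenfunctions: sin(nξ), n = 1, 2, 3, ...
  General solution: u(ξ, τ) = Σ [A_n cos(n τ) + B_n sin(n τ)] sin(nξ)
  From u(ξ,0) = 2sin(3ξ) - 2sin(4ξ): A_3=2, A_4=-2. From u_τ(ξ,0) = 0: all B_n = 0.
Hence u(ξ,τ) = 2sin(3ξ)cos(3τ) - 2sin(4ξ)cos(4τ).
Transform back: y(ξ,τ) = exp(ξ)u(ξ,τ).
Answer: y(ξ, τ) = 2exp(ξ)sin(3ξ)cos(3τ) - 2exp(ξ)sin(4ξ)cos(4τ)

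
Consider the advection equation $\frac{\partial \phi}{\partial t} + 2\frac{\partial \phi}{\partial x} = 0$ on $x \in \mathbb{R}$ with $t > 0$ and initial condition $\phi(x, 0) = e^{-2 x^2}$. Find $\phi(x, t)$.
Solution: By method of characteristics (waves move right with speed 2):
Along characteristics $x - 2t =$ const, $\phi$ is constant, so $\phi(x,t) = f(x - 2t)$ with $f = \phi( \cdot , 0)$.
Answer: $\phi(x, t) = e^{-2 (-2 t + x)^2}$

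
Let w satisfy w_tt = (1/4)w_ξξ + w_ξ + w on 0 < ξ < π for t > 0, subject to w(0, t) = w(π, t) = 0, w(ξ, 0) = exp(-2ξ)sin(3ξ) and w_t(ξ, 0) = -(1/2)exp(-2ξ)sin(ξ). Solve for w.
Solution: Substitute w = exp(-2ξ)u.
Then w_ξ = exp(-2ξ)(u_ξ - 2u), w_ξξ = exp(-2ξ)(u_ξξ - 4u_ξ + 4u), w_tt = exp(-2ξ)u_tt; substituting and dividing by exp(-2ξ), the lower-order terms cancel: u_tt = (1/4)u_ξξ (standard wave equation).
Data for u: u(ξ,0) = exp(2ξ)w(ξ,0) = sin(3ξ); u_t(ξ,0) = exp(2ξ)w_t(ξ,0) = -(1/2)sin(ξ). The boundary conditions carry over: u(0,t) = u(π,t) = 0.
Separating variables: u = Σ [A_n cos(ω_n t) + B_n sin(ω_n t)] sin(nξ), ω_n = n/2. From ICs (B_n = velocity coefficient / ω_n): A_3=1, B_1=-1.
So u(ξ,t) = -sin(t/2)sin(ξ) + sin(3ξ)cos(3t/2), and w(ξ,t) = exp(-2ξ)u(ξ,t).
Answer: w(ξ, t) = -exp(-2ξ)sin(t/2)sin(ξ) + exp(-2ξ)sin(3ξ)cos(3t/2)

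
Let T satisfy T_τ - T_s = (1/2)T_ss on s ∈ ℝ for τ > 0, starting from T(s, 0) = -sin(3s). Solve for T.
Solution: Moving frame: η = s + τ, σ = τ, T = u(η,σ), so T_τ = u_σ + u_η and T_ss = u_ηη.
Hence T_τ - T_s = u_σ and the PDE becomes the heat equation u_σ = (1/2)u_ηη on η ∈ ℝ.
Initial data: u(η,0) = T(η,0) = -sin(3η). Each mode sin(nη) decays as exp(-n²σ/2) on ℝ, so u(η,σ) = Σ c_n exp(-n²σ/2) sin(nη) with c_3=-1: u(η,σ) = -exp(-9σ/2)sin(3η).
Substituting back: T(s,τ) = u(s + τ, τ).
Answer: T(s, τ) = -exp(-9τ/2)sin(3s + 3τ)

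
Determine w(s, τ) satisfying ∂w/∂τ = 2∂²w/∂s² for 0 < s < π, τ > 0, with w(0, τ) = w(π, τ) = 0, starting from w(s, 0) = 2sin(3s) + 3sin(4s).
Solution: Using separation of variables w = X(s)T(τ):
Eigenfunctions: sin(ns), n = 1, 2, 3, ...
General solution: w(s, τ) = Σ c_n sin(ns) exp(-2n² τ)
Matching w(s,0) = 2sin(3s) + 3sin(4s) term by term: c_3=2, c_4=3.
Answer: w(s, τ) = 2exp(-18τ)sin(3s) + 3exp(-32τ)sin(4s)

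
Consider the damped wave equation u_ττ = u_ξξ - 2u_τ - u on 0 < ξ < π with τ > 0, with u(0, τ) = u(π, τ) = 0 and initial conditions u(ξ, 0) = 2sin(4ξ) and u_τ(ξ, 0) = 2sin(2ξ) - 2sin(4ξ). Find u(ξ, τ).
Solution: Substitute u = exp(-τ)w.
Then u_τ = exp(-τ)(w_τ - w), u_ττ = exp(-τ)(w_ττ - 2w_τ + w), u_ξξ = exp(-τ)w_ξξ; substituting and dividing by exp(-τ), the lower-order terms cancel: w_ττ = w_ξξ (standard wave equation).
Data for w: w(ξ,0) = u(ξ,0) = 2sin(4ξ); w_τ(ξ,0) = u_τ(ξ,0) + u(ξ,0) = 2sin(2ξ). The boundary conditions carry over: w(0,τ) = w(π,τ) = 0.
Separating variables: w = Σ [A_n cos(ω_n τ) + B_n sin(ω_n τ)] sin(nξ), ω_n = n. From ICs (B_n = velocity coefficient / ω_n): A_4=2, B_2=1.
So w(ξ,τ) = sin(2ξ)sin(2τ) + 2sin(4ξ)cos(4τ), and u(ξ,τ) = exp(-τ)w(ξ,τ).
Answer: u(ξ, τ) = exp(-τ)sin(2ξ)sin(2τ) + 2exp(-τ)sin(4ξ)cos(4τ)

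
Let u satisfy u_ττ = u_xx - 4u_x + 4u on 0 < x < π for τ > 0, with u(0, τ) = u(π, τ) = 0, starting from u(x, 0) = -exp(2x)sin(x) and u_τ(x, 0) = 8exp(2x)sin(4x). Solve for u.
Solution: Substitute u = exp(2x)w.
Then u_x = exp(2x)(w_x + 2w), u_xx = exp(2x)(w_xx + 4w_x + 4w), u_ττ = exp(2x)w_ττ; substituting and dividing by exp(2x), the lower-order terms cancel: w_ττ = w_xx (standard wave equation).
Data for w: w(x,0) = exp(-2x)u(x,0) = -sin(x); w_τ(x,0) = exp(-2x)u_τ(x,0) = 8sin(4x). The boundary conditions carry over: w(0,τ) = w(π,τ) = 0.
Separating variables: w = Σ [A_n cos(ω_n τ) + B_n sin(ω_n τ)] sin(nx), ω_n = n. From ICs (B_n = velocity coefficient / ω_n): A_1=-1, B_4=2.
So w(x,τ) = -sin(x)cos(τ) + 2sin(4x)sin(4τ), and u(x,τ) = exp(2x)w(x,τ).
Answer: u(x, τ) = -exp(2x)sin(x)cos(τ) + 2exp(2x)sin(4x)sin(4τ)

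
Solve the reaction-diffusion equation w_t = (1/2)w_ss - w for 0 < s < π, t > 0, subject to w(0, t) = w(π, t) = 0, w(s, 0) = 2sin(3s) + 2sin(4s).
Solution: Substitute w = exp(-t)u, i.e. u = exp(t)w.
By the product rule, w_t = exp(-t)(u_t - u), w_ss = exp(-t)u_ss.
Substituting into the PDE and dividing by exp(-t): u_t - u = (1/2)u_ss - u.
The lower-order terms cancel, leaving the standard heat equation u_t = (1/2)u_ss.
Initial data for u: u(s,0) = w(s,0) = 2sin(3s) + 2sin(4s). The boundary conditions carry over: u(0,t) = u(π,t) = 0.
Solve for u:
  Using separation of variables u = X(s)T(t):
  Eigenfunctions: sin(ns), n = 1, 2, 3, ...
  General solution: u(s, t) = Σ c_n sin(ns) exp(-n² t/2)
  Matching u(s,0) = 2sin(3s) + 2sin(4s) term by term: c_3=2, c_4=2.
Hence u(s,t) = 2exp(-8t)sin(4s) + 2exp(-9t/2)sin(3s).
Transform back: w(s,t) = exp(-t)u(s,t).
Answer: w(s, t) = 2exp(-9t)sin(4s) + 2exp(-11t/2)sin(3s)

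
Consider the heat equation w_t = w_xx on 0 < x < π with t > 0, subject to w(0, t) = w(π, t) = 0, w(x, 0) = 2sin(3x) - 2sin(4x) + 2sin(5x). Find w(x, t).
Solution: Separating variables: w = Σ c_n exp(-n²t) sin(nx). From w(x,0) = 2sin(3x) - 2sin(4x) + 2sin(5x): c_3=2, c_4=-2, c_5=2.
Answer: w(x, t) = 2exp(-9t)sin(3x) - 2exp(-16t)sin(4x) + 2exp(-25t)sin(5x)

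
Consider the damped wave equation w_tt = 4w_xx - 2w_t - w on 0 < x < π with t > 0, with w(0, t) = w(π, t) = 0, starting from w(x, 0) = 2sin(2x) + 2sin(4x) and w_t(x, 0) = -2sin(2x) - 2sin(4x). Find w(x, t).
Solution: Substitute w = exp(-t)u.
Then w_t = exp(-t)(u_t - u), w_tt = exp(-t)(u_tt - 2u_t + u), w_xx = exp(-t)u_xx; substituting and dividing by exp(-t), the lower-order terms cancel: u_tt = 4u_xx (standard wave equation).
Data for u: u(x,0) = w(x,0) = 2sin(2x) + 2sin(4x); u_t(x,0) = w_t(x,0) + w(x,0) = 0. The boundary conditions carry over: u(0,t) = u(π,t) = 0.
Separating variables: u = Σ [A_n cos(ω_n t) + B_n sin(ω_n t)] sin(nx), ω_n = 2n. From ICs: A_2=2, A_4=2.
So u(x,t) = 2sin(2x)cos(4t) + 2sin(4x)cos(8t), and w(x,t) = exp(-t)u(x,t).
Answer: w(x, t) = 2exp(-t)sin(2x)cos(4t) + 2exp(-t)sin(4x)cos(8t)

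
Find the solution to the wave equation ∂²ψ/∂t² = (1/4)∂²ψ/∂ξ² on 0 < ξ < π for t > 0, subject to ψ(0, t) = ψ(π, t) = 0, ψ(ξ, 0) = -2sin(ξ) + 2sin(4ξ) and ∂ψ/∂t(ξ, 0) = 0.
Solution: Separating variables: ψ = Σ [A_n cos(ω_n t) + B_n sin(ω_n t)] sin(nξ), ω_n = n/2. From ICs: A_1=-2, A_4=2.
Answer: ψ(ξ, t) = -2sin(ξ)cos(t/2) + 2sin(4ξ)cos(2t)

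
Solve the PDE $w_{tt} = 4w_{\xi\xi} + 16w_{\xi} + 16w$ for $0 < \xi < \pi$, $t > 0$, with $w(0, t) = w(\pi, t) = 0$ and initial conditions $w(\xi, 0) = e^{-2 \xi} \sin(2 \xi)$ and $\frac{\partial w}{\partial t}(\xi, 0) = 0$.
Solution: Substitute $w = e^{-2\xi}u$.
Then $w_{\xi} = e^{-2\xi}(u_{\xi} - 2u)$, $w_{\xi\xi} = e^{-2\xi}(u_{\xi\xi} - 4u_{\xi} + 4u)$, $w_{tt} = e^{-2\xi}u_{tt}$; substituting and dividing by $e^{-2\xi}$, the lower-order terms cancel: $u_{tt} = 4u_{\xi\xi}$ (standard wave equation).
Data for $u$: $u(\xi,0) = e^{2\xi}w(\xi,0) = \sin(2 \xi)$; $u_t(\xi,0) = e^{2\xi}w_t(\xi,0) = 0$. The boundary conditions carry over: $u(0,t) = u(\pi,t) = 0$.
Separating variables: $u = \sum [A_n \cos(\omega_n t) + B_n \sin(\omega_n t)] \sin(n\xi)$, $\omega_n = 2n$. From ICs: $A_2=1$.
So $u(\xi,t) = \sin(2 \xi) \cos(4 t)$, and $w(\xi,t) = e^{-2\xi}u(\xi,t)$.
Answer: $w(\xi, t) = e^{-2 \xi} \sin(2 \xi) \cos(4 t)$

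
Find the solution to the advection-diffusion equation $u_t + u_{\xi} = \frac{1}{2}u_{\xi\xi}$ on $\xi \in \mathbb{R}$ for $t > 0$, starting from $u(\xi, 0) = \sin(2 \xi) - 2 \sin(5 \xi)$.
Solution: Moving frame: $\eta = \xi - t$, $\sigma = t$, $u = w(\eta,\sigma)$, so $u_t = w_{\sigma} - w_{\eta}$ and $u_{\xi\xi} = w_{\eta\eta}$.
Hence $u_t + u_{\xi} = w_{\sigma}$ and the PDE becomes the heat equation $w_{\sigma} = \frac{1}{2}w_{\eta\eta}$ on $\eta \in \mathbb{R}$.
Initial data: $w(\eta,0) = u(\eta,0) = \sin(2 \eta) - 2 \sin(5 \eta)$. Each mode $\sin(n\eta)$ decays as $e^{-n^2\sigma/2}$ on $\mathbb{R}$, so $w(\eta,\sigma) = \sum c_n e^{-n^2\sigma/2} \sin(n\eta)$ with $c_2=1, c_5=-2$: $w(\eta,\sigma) = e^{-2 \sigma} \sin(2 \eta) - 2 e^{-25 \sigma/2} \sin(5 \eta)$.
Substituting back: $u(\xi,t) = w(\xi - t, t)$.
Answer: $u(\xi, t) = e^{-2 t} \sin(2 \xi - 2 t) - 2 e^{-25 t/2} \sin(5 \xi - 5 t)$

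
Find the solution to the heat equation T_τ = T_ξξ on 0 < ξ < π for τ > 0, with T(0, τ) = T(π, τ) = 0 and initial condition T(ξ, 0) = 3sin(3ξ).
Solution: Using separation of variables T = X(ξ)G(τ):
Eigenfunctions: sin(nξ), n = 1, 2, 3, ...
General solution: T(ξ, τ) = Σ c_n sin(nξ) exp(-n² τ)
Matching T(ξ,0) = 3sin(3ξ) term by term: c_3=3.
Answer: T(ξ, τ) = 3exp(-9τ)sin(3ξ)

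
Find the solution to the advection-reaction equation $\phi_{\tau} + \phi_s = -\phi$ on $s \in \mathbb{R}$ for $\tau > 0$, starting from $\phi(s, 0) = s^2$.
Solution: Substitute $\phi = e^{-\tau}u$, i.e. $u = e^{\tau}\phi$.
By the product rule, $\phi_{\tau} = e^{-\tau}(u_{\tau} - u)$, $\phi_s = e^{-\tau}u_s$.
Substituting into the PDE and dividing by $e^{-\tau}$: $u_{\tau} - u + u_s = -u$.
The lower-order terms cancel, leaving the standard advection equation $u_{\tau} + u_s = 0$.
Initial data for $u$: $u(s,0) = \phi(s,0) = s^2$.
Solve for $u$:
  By method of characteristics (waves move right with speed 1):
  Along characteristics $s - \tau =$ const, $u$ is constant, so $u(s,\tau) = f(s - \tau)$ with $f = u( \cdot , 0)$.
Hence $u(s,\tau) = s^2 - 2 s \tau + \tau^2$.
Transform back: $\phi(s,\tau) = e^{-\tau}u(s,\tau)$.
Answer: $\phi(s, \tau) = \tau^2 e^{-\tau} - 2 \tau s e^{-\tau} + s^2 e^{-\tau}$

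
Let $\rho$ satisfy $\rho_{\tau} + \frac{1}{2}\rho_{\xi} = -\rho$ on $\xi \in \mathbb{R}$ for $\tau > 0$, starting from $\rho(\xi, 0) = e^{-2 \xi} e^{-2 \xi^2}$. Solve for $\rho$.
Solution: Substitute $\rho = e^{-2\xi}u$, i.e. $u = e^{2\xi}\rho$.
By the product rule, $\rho_{\xi} = e^{-2\xi}(u_{\xi} - 2u)$, $\rho_{\tau} = e^{-2\xi}u_{\tau}$.
Substituting into the PDE and dividing by $e^{-2\xi}$: $u_{\tau} + \frac{1}{2}(u_{\xi} - 2u) = -u$.
The lower-order terms cancel, leaving the standard advection equation $u_{\tau} + \frac{1}{2}u_{\xi} = 0$.
Initial data for $u$: $u(\xi,0) = e^{2\xi}\rho(\xi,0) = e^{-2 \xi^2}$.
Solve for $u$:
  By method of characteristics (waves move right with speed 1/2):
  Along characteristics $\xi - \frac{1}{2}\tau =$ const, $u$ is constant, so $u(\xi,\tau) = f(\xi - \frac{1}{2}\tau)$ with $f = u( \cdot , 0)$.
Hence $u(\xi,\tau) = e^{-2 (\xi - \tau/2)^2}$.
Transform back: $\rho(\xi,\tau) = e^{-2\xi}u(\xi,\tau)$.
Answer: $\rho(\xi, \tau) = e^{-2 \xi} e^{-2 (-\tau/2 + \xi)^2}$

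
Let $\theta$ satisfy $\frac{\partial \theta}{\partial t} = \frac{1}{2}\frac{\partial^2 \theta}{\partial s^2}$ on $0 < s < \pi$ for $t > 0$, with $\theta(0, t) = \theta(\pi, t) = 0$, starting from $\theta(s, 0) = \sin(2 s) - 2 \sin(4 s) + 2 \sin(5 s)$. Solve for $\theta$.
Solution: Separating variables: $\theta = \sum c_n e^{-n^2t/2} \sin(ns)$. From $\theta(s,0) = \sin(2 s) - 2 \sin(4 s) + 2 \sin(5 s)$: $c_2=1, c_4=-2, c_5=2$.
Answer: $\theta(s, t) = e^{-2 t} \sin(2 s) - 2 e^{-8 t} \sin(4 s) + 2 e^{-25 t/2} \sin(5 s)$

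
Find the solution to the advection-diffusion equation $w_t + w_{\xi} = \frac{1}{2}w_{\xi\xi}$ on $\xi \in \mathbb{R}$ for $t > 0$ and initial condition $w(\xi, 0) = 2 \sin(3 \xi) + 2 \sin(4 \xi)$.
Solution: Change to a moving frame: let $\eta = \xi - t$, $\sigma = t$ and write $w(\xi,t) = u(\eta,\sigma)$.
By the chain rule $w_t = u_{\sigma} - u_{\eta}$, $w_{\xi} = u_{\eta}$, $w_{\xi\xi} = u_{\eta\eta}$.
Then $w_t + w_{\xi} = u_{\sigma}$: the advection term cancels and the PDE becomes the heat equation $u_{\sigma} = \frac{1}{2}u_{\eta\eta}$ on $\eta \in \mathbb{R}$.
Initial data: $u(\eta,0) = w(\eta,0) = 2 \sin(3 \eta) + 2 \sin(4 \eta)$.
On $\eta \in \mathbb{R}$ each mode satisfies $(\sin(n\eta))'' = -n^2 \sin(n\eta)$, so $e^{-n^2\sigma/2} \sin(n\eta)$ solves the heat equation; by superposition $u(\eta,\sigma) = \sum c_n e^{-n^2\sigma/2} \sin(n\eta)$.
Reading off the coefficients: $c_3=2, c_4=2$, so $u(\eta,\sigma) = 2 e^{-8 \sigma} \sin(4 \eta) + 2 e^{-9 \sigma/2} \sin(3 \eta)$.
Substituting back $\eta = \xi - t$, $\sigma = t$: $w(\xi,t) = u(\xi - t, t)$.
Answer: $w(\xi, t) = 2 e^{-8 t} \sin(4 \xi - 4 t) + 2 e^{-9 t/2} \sin(3 \xi - 3 t)$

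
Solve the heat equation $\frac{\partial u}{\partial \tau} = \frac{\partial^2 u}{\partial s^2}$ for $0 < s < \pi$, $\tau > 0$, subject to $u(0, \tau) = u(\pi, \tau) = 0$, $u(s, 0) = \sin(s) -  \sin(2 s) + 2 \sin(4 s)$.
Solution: Separating variables: $u = \sum c_n e^{-n^2\tau} \sin(ns)$. From $u(s,0) = \sin(s) - \sin(2 s) + 2 \sin(4 s)$: $c_1=1, c_2=-1, c_4=2$.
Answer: $u(s, \tau) = e^{-\tau} \sin(s) -  e^{-4 \tau} \sin(2 s) + 2 e^{-16 \tau} \sin(4 s)$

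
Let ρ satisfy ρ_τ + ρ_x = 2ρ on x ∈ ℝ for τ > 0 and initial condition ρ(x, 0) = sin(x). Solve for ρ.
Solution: Substitute ρ = exp(2τ)u.
Then ρ_τ = exp(2τ)(u_τ + 2u), ρ_x = exp(2τ)u_x; substituting and dividing by exp(2τ), the lower-order terms cancel: u_τ + u_x = 0 (standard advection equation).
Data for u: u(x,0) = ρ(x,0) = sin(x).
By characteristics (dx/dτ = 1), u(x,τ) = f(x - τ) with f = u(·, 0).
So u(x,τ) = sin(x - τ), and ρ(x,τ) = exp(2τ)u(x,τ).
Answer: ρ(x, τ) = exp(2τ)sin(x - τ)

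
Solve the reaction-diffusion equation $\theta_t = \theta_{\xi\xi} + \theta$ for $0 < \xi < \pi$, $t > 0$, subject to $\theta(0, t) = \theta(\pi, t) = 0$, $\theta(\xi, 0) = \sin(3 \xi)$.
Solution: Substitute $\theta = e^{t}u$.
Then $\theta_t = e^{t}(u_t + u)$, $\theta_{\xi\xi} = e^{t}u_{\xi\xi}$; substituting and dividing by $e^{t}$, the lower-order terms cancel: $u_t = u_{\xi\xi}$ (standard heat equation).
Data for $u$: $u(\xi,0) = \theta(\xi,0) = \sin(3 \xi)$. The boundary conditions carry over: $u(0,t) = u(\pi,t) = 0$.
Separating variables: $u = \sum c_n e^{-n^2t} \sin(n\xi)$. From $u(\xi,0) = \sin(3 \xi)$: $c_3=1$.
So $u(\xi,t) = e^{-9 t} \sin(3 \xi)$, and $\theta(\xi,t) = e^{t}u(\xi,t)$.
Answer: $\theta(\xi, t) = e^{-8 t} \sin(3 \xi)$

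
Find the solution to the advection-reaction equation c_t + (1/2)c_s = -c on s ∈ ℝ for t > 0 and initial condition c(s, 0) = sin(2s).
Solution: Substitute c = exp(-t)u, i.e. u = exp(t)c.
By the product rule, c_t = exp(-t)(u_t - u), c_s = exp(-t)u_s.
Substituting into the PDE and dividing by exp(-t): u_t - u + (1/2)u_s = -u.
The lower-order terms cancel, leaving the standard advection equation u_t + (1/2)u_s = 0.
Initial data for u: u(s,0) = c(s,0) = sin(2s).
Solve for u:
  By method of characteristics (waves move right with speed 1/2):
  Along characteristics s - (1/2)t = const, u is constant, so u(s,t) = f(s - (1/2)t) with f = u(·, 0).
Hence u(s,t) = sin(2s - t).
Transform back: c(s,t) = exp(-t)u(s,t).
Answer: c(s, t) = exp(-t)sin(2s - t)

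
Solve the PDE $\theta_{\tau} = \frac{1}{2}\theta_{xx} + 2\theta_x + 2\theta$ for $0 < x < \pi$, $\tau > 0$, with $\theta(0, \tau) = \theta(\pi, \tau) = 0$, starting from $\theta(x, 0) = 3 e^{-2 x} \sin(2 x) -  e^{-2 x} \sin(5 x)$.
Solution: Substitute $\theta = e^{-2x}u$, i.e. $u = e^{2x}\theta$.
By the product rule, $\theta_x = e^{-2x}(u_x - 2u)$, $\theta_{xx} = e^{-2x}(u_{xx} - 4u_x + 4u)$, $\theta_{\tau} = e^{-2x}u_{\tau}$.
Substituting into the PDE and dividing by $e^{-2x}$: $u_{\tau} = \frac{1}{2}(u_{xx} - 4u_x + 4u) + 2(u_x - 2u) + 2u$.
The lower-order terms cancel, leaving the standard heat equation $u_{\tau} = \frac{1}{2}u_{xx}$.
Initial data for $u$: $u(x,0) = e^{2x}\theta(x,0) = 3 \sin(2 x) - \sin(5 x)$. The boundary conditions carry over: $u(0,\tau) = u(\pi,\tau) = 0$.
Solve for $u$:
  Using separation of variables $u = X(x)G(\tau)$:
  Eigenfunctions: $\sin(nx)$, $n = 1, 2, 3, \ldots$
  General solution: $u(x, \tau) = \sum c_n \sin(nx) e^{-n^2 \tau/2}$
  Matching $u(x,0) = 3 \sin(2 x) - \sin(5 x)$ term by term: $c_2=3, c_5=-1$.
Hence $u(x,\tau) = 3 e^{-2 \tau} \sin(2 x) - e^{-25 \tau/2} \sin(5 x)$.
Transform back: $\theta(x,\tau) = e^{-2x}u(x,\tau)$.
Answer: $\theta(x, \tau) = 3 e^{-2 \tau} e^{-2 x} \sin(2 x) -  e^{-25 \tau/2} e^{-2 x} \sin(5 x)$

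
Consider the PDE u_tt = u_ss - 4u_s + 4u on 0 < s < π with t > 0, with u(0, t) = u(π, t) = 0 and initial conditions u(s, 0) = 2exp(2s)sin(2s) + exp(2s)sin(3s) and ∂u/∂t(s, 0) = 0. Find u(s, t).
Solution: Substitute u = exp(2s)w.
Then u_s = exp(2s)(w_s + 2w), u_ss = exp(2s)(w_ss + 4w_s + 4w), u_tt = exp(2s)w_tt; substituting and dividing by exp(2s), the lower-order terms cancel: w_tt = w_ss (standard wave equation).
Data for w: w(s,0) = exp(-2s)u(s,0) = 2sin(2s) + sin(3s); w_t(s,0) = exp(-2s)u_t(s,0) = 0. The boundary conditions carry over: w(0,t) = w(π,t) = 0.
Separating variables: w = Σ [A_n cos(ω_n t) + B_n sin(ω_n t)] sin(ns), ω_n = n. From ICs: A_2=2, A_3=1.
So w(s,t) = 2sin(2s)cos(2t) + sin(3s)cos(3t), and u(s,t) = exp(2s)w(s,t).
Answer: u(s, t) = 2exp(2s)sin(2s)cos(2t) + exp(2s)sin(3s)cos(3t)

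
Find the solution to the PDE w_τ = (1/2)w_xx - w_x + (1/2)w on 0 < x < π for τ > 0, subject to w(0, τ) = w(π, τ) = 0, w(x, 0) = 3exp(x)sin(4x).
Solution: Substitute w = exp(x)u, i.e. u = exp(-x)w.
By the product rule, w_x = exp(x)(u_x + u), w_xx = exp(x)(u_xx + 2u_x + u), w_τ = exp(x)u_τ.
Substituting into the PDE and dividing by exp(x): u_τ = (1/2)(u_xx + 2u_x + u) - (u_x + u) + (1/2)u.
The lower-order terms cancel, leaving the standard heat equation u_τ = (1/2)u_xx.
Initial data for u: u(x,0) = exp(-x)w(x,0) = 3sin(4x). The boundary conditions carry over: u(0,τ) = u(π,τ) = 0.
Solve for u:
  Using separation of variables u = X(x)T(τ):
  Eigenfunctions: sin(nx), n = 1, 2, 3, ...
  General solution: u(x, τ) = Σ c_n sin(nx) exp(-n² τ/2)
  Matching u(x,0) = 3sin(4x) term by term: c_4=3.
Hence u(x,τ) = 3exp(-8τ)sin(4x).
Transform back: w(x,τ) = exp(x)u(x,τ).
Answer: w(x, τ) = 3exp(x)exp(-8τ)sin(4x)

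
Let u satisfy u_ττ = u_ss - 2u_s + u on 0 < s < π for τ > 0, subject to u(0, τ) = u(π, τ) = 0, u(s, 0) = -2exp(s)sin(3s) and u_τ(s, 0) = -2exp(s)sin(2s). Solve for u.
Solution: Substitute u = exp(s)w, i.e. w = exp(-s)u.
By the product rule, u_s = exp(s)(w_s + w), u_ss = exp(s)(w_ss + 2w_s + w), u_ττ = exp(s)w_ττ.
Substituting into the PDE and dividing by exp(s): w_ττ = (w_ss + 2w_s + w) - 2(w_s + w) + w.
The lower-order terms cancel, leaving the standard wave equation w_ττ = w_ss.
Initial data for w: w(s,0) = exp(-s)u(s,0) = -2sin(3s); w_τ(s,0) = exp(-s)u_τ(s,0) = -2sin(2s). The boundary conditions carry over: w(0,τ) = w(π,τ) = 0.
Solve for w:
  Using separation of variables w = X(s)T(τ):
  Eigenfunctions: sin(ns), n = 1, 2, 3, ...
  General solution: w(s, τ) = Σ [A_n cos(n τ) + B_n sin(n τ)] sin(ns)
  From w(s,0) = -2sin(3s): A_3=-2. From w_τ(s,0) = -2sin(2s), using w_τ(s,0) = Σ ω_n B_n sin(ns) with ω_n = n: B_2 = (-2)/2 = -1.
Hence w(s,τ) = -sin(2s)sin(2τ) - 2sin(3s)cos(3τ).
Transform back: u(s,τ) = exp(s)w(s,τ).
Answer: u(s, τ) = -exp(s)sin(2s)sin(2τ) - 2exp(s)sin(3s)cos(3τ)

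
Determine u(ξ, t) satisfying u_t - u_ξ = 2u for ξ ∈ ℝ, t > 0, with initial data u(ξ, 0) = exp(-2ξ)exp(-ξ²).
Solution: Substitute u = exp(-2ξ)w.
Then u_ξ = exp(-2ξ)(w_ξ - 2w), u_t = exp(-2ξ)w_t; substituting and dividing by exp(-2ξ), the lower-order terms cancel: w_t - w_ξ = 0 (standard advection equation).
Data for w: w(ξ,0) = exp(2ξ)u(ξ,0) = exp(-ξ²).
By characteristics (dξ/dt = -1), w(ξ,t) = f(ξ + t) with f = w(·, 0).
So w(ξ,t) = exp(-(t + ξ)²), and u(ξ,t) = exp(-2ξ)w(ξ,t).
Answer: u(ξ, t) = exp(-2ξ)exp(-(t + ξ)²)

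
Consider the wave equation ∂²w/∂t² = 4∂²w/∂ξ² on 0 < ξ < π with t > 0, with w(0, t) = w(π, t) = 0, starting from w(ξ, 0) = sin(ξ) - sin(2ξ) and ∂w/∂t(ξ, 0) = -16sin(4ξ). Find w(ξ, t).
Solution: Using separation of variables w = X(ξ)T(t):
Eigenfunctions: sin(nξ), n = 1, 2, 3, ...
General solution: w(ξ, t) = Σ [A_n cos(2n t) + B_n sin(2n t)] sin(nξ)
From w(ξ,0) = sin(ξ) - sin(2ξ): A_1=1, A_2=-1. From w_t(ξ,0) = -16sin(4ξ), using w_t(ξ,0) = Σ ω_n B_n sin(nξ) with ω_n = 2n: B_4 = (-16)/8 = -2.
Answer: w(ξ, t) = -2sin(8t)sin(4ξ) + sin(ξ)cos(2t) - sin(2ξ)cos(4t)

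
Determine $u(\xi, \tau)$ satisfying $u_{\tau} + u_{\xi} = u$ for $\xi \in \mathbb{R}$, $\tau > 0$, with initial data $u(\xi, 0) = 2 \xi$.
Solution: Substitute $u = e^{\tau}w$, i.e. $w = e^{-\tau}u$.
By the product rule, $u_{\tau} = e^{\tau}(w_{\tau} + w)$, $u_{\xi} = e^{\tau}w_{\xi}$.
Substituting into the PDE and dividing by $e^{\tau}$: $w_{\tau} + w + w_{\xi} = w$.
The lower-order terms cancel, leaving the standard advection equation $w_{\tau} + w_{\xi} = 0$.
Initial data for $w$: $w(\xi,0) = u(\xi,0) = 2 \xi$.
Solve for $w$:
  By method of characteristics (waves move right with speed 1):
  Along characteristics $\xi - \tau =$ const, $w$ is constant, so $w(\xi,\tau) = f(\xi - \tau)$ with $f = w( \cdot , 0)$.
Hence $w(\xi,\tau) = 2 \xi - 2 \tau$.
Transform back: $u(\xi,\tau) = e^{\tau}w(\xi,\tau)$.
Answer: $u(\xi, \tau) = -2 \tau e^{\tau} + 2 \xi e^{\tau}$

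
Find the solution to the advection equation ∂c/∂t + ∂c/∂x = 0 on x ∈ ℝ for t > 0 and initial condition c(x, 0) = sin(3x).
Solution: By method of characteristics (waves move right with speed 1):
Along characteristics x - t = const, c is constant, so c(x,t) = f(x - t) with f = c(·, 0).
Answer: c(x, t) = -sin(3t - 3x)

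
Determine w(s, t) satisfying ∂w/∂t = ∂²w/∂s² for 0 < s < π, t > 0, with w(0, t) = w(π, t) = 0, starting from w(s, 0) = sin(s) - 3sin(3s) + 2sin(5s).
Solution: Separating variables: w = Σ c_n exp(-n²t) sin(ns). From w(s,0) = sin(s) - 3sin(3s) + 2sin(5s): c_1=1, c_3=-3, c_5=2.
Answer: w(s, t) = exp(-t)sin(s) - 3exp(-9t)sin(3s) + 2exp(-25t)sin(5s)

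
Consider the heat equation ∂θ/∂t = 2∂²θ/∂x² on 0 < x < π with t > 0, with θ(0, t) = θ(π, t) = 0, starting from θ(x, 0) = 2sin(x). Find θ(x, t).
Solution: Separating variables: θ = Σ c_n exp(-2n²t) sin(nx). From θ(x,0) = 2sin(x): c_1=2.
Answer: θ(x, t) = 2exp(-2t)sin(x)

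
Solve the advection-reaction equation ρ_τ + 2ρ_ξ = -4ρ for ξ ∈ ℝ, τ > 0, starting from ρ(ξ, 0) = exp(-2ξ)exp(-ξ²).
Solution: Substitute ρ = exp(-2ξ)u, i.e. u = exp(2ξ)ρ.
By the product rule, ρ_ξ = exp(-2ξ)(u_ξ - 2u), ρ_τ = exp(-2ξ)u_τ.
Substituting into the PDE and dividing by exp(-2ξ): u_τ + 2(u_ξ - 2u) = -4u.
The lower-order terms cancel, leaving the standard advection equation u_τ + 2u_ξ = 0.
Initial data for u: u(ξ,0) = exp(2ξ)ρ(ξ,0) = exp(-ξ²).
Solve for u:
  By method of characteristics (waves move right with speed 2):
  Along characteristics ξ - 2τ = const, u is constant, so u(ξ,τ) = f(ξ - 2τ) with f = u(·, 0).
Hence u(ξ,τ) = exp(-(ξ - 2τ)²).
Transform back: ρ(ξ,τ) = exp(-2ξ)u(ξ,τ).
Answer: ρ(ξ, τ) = exp(-2ξ)exp(-(ξ - 2τ)²)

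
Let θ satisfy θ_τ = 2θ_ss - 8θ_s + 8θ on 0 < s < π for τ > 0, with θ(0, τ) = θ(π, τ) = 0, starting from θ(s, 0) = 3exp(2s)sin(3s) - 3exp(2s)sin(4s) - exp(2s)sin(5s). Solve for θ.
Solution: Substitute θ = exp(2s)u, i.e. u = exp(-2s)θ.
By the product rule, θ_s = exp(2s)(u_s + 2u), θ_ss = exp(2s)(u_ss + 4u_s + 4u), θ_τ = exp(2s)u_τ.
Substituting into the PDE and dividing by exp(2s): u_τ = 2(u_ss + 4u_s + 4u) - 8(u_s + 2u) + 8u.
The lower-order terms cancel, leaving the standard heat equation u_τ = 2u_ss.
Initial data for u: u(s,0) = exp(-2s)θ(s,0) = 3sin(3s) - 3sin(4s) - sin(5s). The boundary conditions carry over: u(0,τ) = u(π,τ) = 0.
Solve for u:
  Using separation of variables u = X(s)G(τ):
  Eigenfunctions: sin(ns), n = 1, 2, 3, ...
  General solution: u(s, τ) = Σ c_n sin(ns) exp(-2n² τ)
  Matching u(s,0) = 3sin(3s) - 3sin(4s) - sin(5s) term by term: c_3=3, c_4=-3, c_5=-1.
Hence u(s,τ) = 3exp(-18τ)sin(3s) - 3exp(-32τ)sin(4s) - exp(-50τ)sin(5s).
Transform back: θ(s,τ) = exp(2s)u(s,τ).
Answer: θ(s, τ) = 3exp(2s)exp(-18τ)sin(3s) - 3exp(2s)exp(-32τ)sin(4s) - exp(2s)exp(-50τ)sin(5s)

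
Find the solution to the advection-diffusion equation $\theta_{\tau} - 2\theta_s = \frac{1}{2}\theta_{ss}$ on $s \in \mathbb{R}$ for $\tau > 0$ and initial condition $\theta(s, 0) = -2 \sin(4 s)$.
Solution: Moving frame: $\eta = s + 2\tau$, $\sigma = \tau$, $\theta = u(\eta,\sigma)$, so $\theta_{\tau} = u_{\sigma} + 2u_{\eta}$ and $\theta_{ss} = u_{\eta\eta}$.
Hence $\theta_{\tau} - 2\theta_s = u_{\sigma}$ and the PDE becomes the heat equation $u_{\sigma} = \frac{1}{2}u_{\eta\eta}$ on $\eta \in \mathbb{R}$.
Initial data: $u(\eta,0) = \theta(\eta,0) = -2 \sin(4 \eta)$. Each mode $\sin(n\eta)$ decays as $e^{-n^2\sigma/2}$ on $\mathbb{R}$, so $u(\eta,\sigma) = \sum c_n e^{-n^2\sigma/2} \sin(n\eta)$ with $c_4=-2$: $u(\eta,\sigma) = -2 e^{-8 \sigma} \sin(4 \eta)$.
Substituting back: $\theta(s,\tau) = u(s + 2\tau, \tau)$.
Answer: $\theta(s, \tau) = -2 e^{-8 \tau} \sin(8 \tau + 4 s)$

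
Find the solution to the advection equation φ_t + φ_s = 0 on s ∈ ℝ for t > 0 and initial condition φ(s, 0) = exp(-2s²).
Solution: By characteristics (ds/dt = 1), φ(s,t) = f(s - t) with f = φ(·, 0).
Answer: φ(s, t) = exp(-2(s - t)²)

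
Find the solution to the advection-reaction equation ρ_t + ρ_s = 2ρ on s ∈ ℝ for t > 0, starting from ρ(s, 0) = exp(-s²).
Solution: Substitute ρ = exp(2t)u, i.e. u = exp(-2t)ρ.
By the product rule, ρ_t = exp(2t)(u_t + 2u), ρ_s = exp(2t)u_s.
Substituting into the PDE and dividing by exp(2t): u_t + 2u + u_s = 2u.
The lower-order terms cancel, leaving the standard advection equation u_t + u_s = 0.
Initial data for u: u(s,0) = ρ(s,0) = exp(-s²).
Solve for u:
  By method of characteristics (waves move right with speed 1):
  Along characteristics s - t = const, u is constant, so u(s,t) = f(s - t) with f = u(·, 0).
Hence u(s,t) = exp(-(s - t)²).
Transform back: ρ(s,t) = exp(2t)u(s,t).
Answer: ρ(s, t) = exp(2t)exp(-(s - t)²)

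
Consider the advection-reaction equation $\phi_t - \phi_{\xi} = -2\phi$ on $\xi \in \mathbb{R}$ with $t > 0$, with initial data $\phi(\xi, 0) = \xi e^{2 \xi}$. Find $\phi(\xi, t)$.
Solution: Substitute $\phi = e^{2\xi}u$.
Then $\phi_{\xi} = e^{2\xi}(u_{\xi} + 2u)$, $\phi_t = e^{2\xi}u_t$; substituting and dividing by $e^{2\xi}$, the lower-order terms cancel: $u_t - u_{\xi} = 0$ (standard advection equation).
Data for $u$: $u(\xi,0) = e^{-2\xi}\phi(\xi,0) = \xi$.
By characteristics ($d\xi/dt = -1$), $u(\xi,t) = f(\xi + t)$ with $f = u( \cdot , 0)$.
So $u(\xi,t) = t + \xi$, and $\phi(\xi,t) = e^{2\xi}u(\xi,t)$.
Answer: $\phi(\xi, t) = \xi e^{2 \xi} + t e^{2 \xi}$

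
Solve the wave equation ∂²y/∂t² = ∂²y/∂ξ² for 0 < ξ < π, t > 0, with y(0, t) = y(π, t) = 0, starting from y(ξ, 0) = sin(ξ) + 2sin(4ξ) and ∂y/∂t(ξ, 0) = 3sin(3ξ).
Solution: Separating variables: y = Σ [A_n cos(ω_n t) + B_n sin(ω_n t)] sin(nξ), ω_n = n. From ICs (B_n = velocity coefficient / ω_n): A_1=1, A_4=2, B_3=1.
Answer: y(ξ, t) = sin(3t)sin(3ξ) + sin(ξ)cos(t) + 2sin(4ξ)cos(4t)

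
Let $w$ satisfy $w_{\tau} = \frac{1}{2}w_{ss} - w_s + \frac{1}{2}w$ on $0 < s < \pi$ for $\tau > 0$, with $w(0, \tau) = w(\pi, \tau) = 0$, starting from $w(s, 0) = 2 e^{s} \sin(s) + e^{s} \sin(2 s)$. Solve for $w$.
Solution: Substitute $w = e^{s}u$, i.e. $u = e^{-s}w$.
By the product rule, $w_s = e^{s}(u_s + u)$, $w_{ss} = e^{s}(u_{ss} + 2u_s + u)$, $w_{\tau} = e^{s}u_{\tau}$.
Substituting into the PDE and dividing by $e^{s}$: $u_{\tau} = \frac{1}{2}(u_{ss} + 2u_s + u) - (u_s + u) + \frac{1}{2}u$.
The lower-order terms cancel, leaving the standard heat equation $u_{\tau} = \frac{1}{2}u_{ss}$.
Initial data for $u$: $u(s,0) = e^{-s}w(s,0) = 2 \sin(s) + \sin(2 s)$. The boundary conditions carry over: $u(0,\tau) = u(\pi,\tau) = 0$.
Solve for $u$:
  Using separation of variables $u = X(s)T(\tau)$:
  Eigenfunctions: $\sin(ns)$, $n = 1, 2, 3, \ldots$
  General solution: $u(s, \tau) = \sum c_n \sin(ns) e^{-n^2 \tau/2}$
  Matching $u(s,0) = 2 \sin(s) + \sin(2 s)$ term by term: $c_1=2, c_2=1$.
Hence $u(s,\tau) = e^{-2 \tau} \sin(2 s) + 2 e^{-\tau/2} \sin(s)$.
Transform back: $w(s,\tau) = e^{s}u(s,\tau)$.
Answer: $w(s, \tau) = e^{-2 \tau} e^{s} \sin(2 s) + 2 e^{-\tau/2} e^{s} \sin(s)$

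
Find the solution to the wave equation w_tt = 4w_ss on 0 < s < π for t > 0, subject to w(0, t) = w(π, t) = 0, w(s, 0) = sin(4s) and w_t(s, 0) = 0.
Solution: Separating variables: w = Σ [A_n cos(ω_n t) + B_n sin(ω_n t)] sin(ns), ω_n = 2n. From ICs: A_4=1.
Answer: w(s, t) = sin(4s)cos(8t)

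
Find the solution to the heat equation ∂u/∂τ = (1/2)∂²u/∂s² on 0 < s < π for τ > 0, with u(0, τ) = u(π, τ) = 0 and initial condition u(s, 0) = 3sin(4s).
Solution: Using separation of variables u = X(s)T(τ):
Eigenfunctions: sin(ns), n = 1, 2, 3, ...
General solution: u(s, τ) = Σ c_n sin(ns) exp(-n² τ/2)
Matching u(s,0) = 3sin(4s) term by term: c_4=3.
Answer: u(s, τ) = 3exp(-8τ)sin(4s)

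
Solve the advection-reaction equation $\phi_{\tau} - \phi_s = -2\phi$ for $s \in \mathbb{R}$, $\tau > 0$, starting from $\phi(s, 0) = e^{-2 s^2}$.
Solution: Substitute $\phi = e^{-2\tau}u$, i.e. $u = e^{2\tau}\phi$.
By the product rule, $\phi_{\tau} = e^{-2\tau}(u_{\tau} - 2u)$, $\phi_s = e^{-2\tau}u_s$.
Substituting into the PDE and dividing by $e^{-2\tau}$: $u_{\tau} - 2u - u_s = -2u$.
The lower-order terms cancel, leaving the standard advection equation $u_{\tau} - u_s = 0$.
Initial data for $u$: $u(s,0) = \phi(s,0) = e^{-2 s^2}$.
Solve for $u$:
  By method of characteristics (waves move left with speed 1):
  Along characteristics $s + \tau =$ const, $u$ is constant, so $u(s,\tau) = f(s + \tau)$ with $f = u( \cdot , 0)$.
Hence $u(s,\tau) = e^{-2 (s + \tau)^2}$.
Transform back: $\phi(s,\tau) = e^{-2\tau}u(s,\tau)$.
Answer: $\phi(s, \tau) = e^{-2 \tau} e^{-2 (\tau + s)^2}$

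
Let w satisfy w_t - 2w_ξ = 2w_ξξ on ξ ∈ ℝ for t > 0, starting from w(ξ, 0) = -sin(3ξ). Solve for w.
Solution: Change to a moving frame: let η = ξ + 2t, σ = t and write w(ξ,t) = u(η,σ).
By the chain rule w_t = u_σ + 2u_η, w_ξ = u_η, w_ξξ = u_ηη.
Then w_t - 2w_ξ = u_σ: the advection term cancels and the PDE becomes the heat equation u_σ = 2u_ηη on η ∈ ℝ.
Initial data: u(η,0) = w(η,0) = -sin(3η).
On η ∈ ℝ each mode satisfies (sin(nη))″ = -n² sin(nη), so exp(-2n²σ) sin(nη) solves the heat equation; by superposition u(η,σ) = Σ c_n exp(-2n²σ) sin(nη).
Reading off the coefficients: c_3=-1, so u(η,σ) = -exp(-18σ)sin(3η).
Substituting back η = ξ + 2t, σ = t: w(ξ,t) = u(ξ + 2t, t).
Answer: w(ξ, t) = -exp(-18t)sin(6t + 3ξ)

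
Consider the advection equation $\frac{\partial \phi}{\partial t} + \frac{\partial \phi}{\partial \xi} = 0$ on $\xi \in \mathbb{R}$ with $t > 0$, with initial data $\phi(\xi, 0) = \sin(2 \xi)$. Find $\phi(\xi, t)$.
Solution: By characteristics ($d\xi/dt = 1$), $\phi(\xi,t) = f(\xi - t)$ with $f = \phi( \cdot , 0)$.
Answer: $\phi(\xi, t) = \sin(2 \xi - 2 t)$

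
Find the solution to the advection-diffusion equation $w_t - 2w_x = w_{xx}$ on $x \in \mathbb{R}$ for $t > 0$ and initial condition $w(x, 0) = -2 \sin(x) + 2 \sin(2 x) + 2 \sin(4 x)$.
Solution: Moving frame: $\eta = x + 2t$, $\sigma = t$, $w = u(\eta,\sigma)$, so $w_t = u_{\sigma} + 2u_{\eta}$ and $w_{xx} = u_{\eta\eta}$.
Hence $w_t - 2w_x = u_{\sigma}$ and the PDE becomes the heat equation $u_{\sigma} = u_{\eta\eta}$ on $\eta \in \mathbb{R}$.
Initial data: $u(\eta,0) = w(\eta,0) = -2 \sin(\eta) + 2 \sin(2 \eta) + 2 \sin(4 \eta)$. Each mode $\sin(n\eta)$ decays as $e^{-n^2\sigma}$ on $\mathbb{R}$, so $u(\eta,\sigma) = \sum c_n e^{-n^2\sigma} \sin(n\eta)$ with $c_1=-2, c_2=2, c_4=2$: $u(\eta,\sigma) = -2 e^{-\sigma} \sin(\eta) + 2 e^{-4 \sigma} \sin(2 \eta) + 2 e^{-16 \sigma} \sin(4 \eta)$.
Substituting back: $w(x,t) = u(x + 2t, t)$.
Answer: $w(x, t) = -2 e^{-t} \sin(2 t + x) + 2 e^{-4 t} \sin(4 t + 2 x) + 2 e^{-16 t} \sin(8 t + 4 x)$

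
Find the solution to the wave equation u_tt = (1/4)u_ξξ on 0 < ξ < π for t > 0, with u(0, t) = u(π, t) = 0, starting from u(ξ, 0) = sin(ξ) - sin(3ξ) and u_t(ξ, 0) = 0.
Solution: Separating variables: u = Σ [A_n cos(ω_n t) + B_n sin(ω_n t)] sin(nξ), ω_n = n/2. From ICs: A_1=1, A_3=-1.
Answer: u(ξ, t) = sin(ξ)cos(t/2) - sin(3ξ)cos(3t/2)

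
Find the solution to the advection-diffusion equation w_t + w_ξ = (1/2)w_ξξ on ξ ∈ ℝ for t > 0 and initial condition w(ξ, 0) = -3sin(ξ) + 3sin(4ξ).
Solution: Moving frame: η = ξ - t, σ = t, w = u(η,σ), so w_t = u_σ - u_η and w_ξξ = u_ηη.
Hence w_t + w_ξ = u_σ and the PDE becomes the heat equation u_σ = (1/2)u_ηη on η ∈ ℝ.
Initial data: u(η,0) = w(η,0) = -3sin(η) + 3sin(4η). Each mode sin(nη) decays as exp(-n²σ/2) on ℝ, so u(η,σ) = Σ c_n exp(-n²σ/2) sin(nη) with c_1=-3, c_4=3: u(η,σ) = 3exp(-8σ)sin(4η) - 3exp(-σ/2)sin(η).
Substituting back: w(ξ,t) = u(ξ - t, t).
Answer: w(ξ, t) = -3exp(-8t)sin(4t - 4ξ) + 3exp(-t/2)sin(t - ξ)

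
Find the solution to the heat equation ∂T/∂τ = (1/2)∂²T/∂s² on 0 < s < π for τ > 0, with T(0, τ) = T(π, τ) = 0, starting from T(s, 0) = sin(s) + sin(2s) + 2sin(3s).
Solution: Using separation of variables T = X(s)G(τ):
Eigenfunctions: sin(ns), n = 1, 2, 3, ...
General solution: T(s, τ) = Σ c_n sin(ns) exp(-n² τ/2)
Matching T(s,0) = sin(s) + sin(2s) + 2sin(3s) term by term: c_1=1, c_2=1, c_3=2.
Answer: T(s, τ) = exp(-2τ)sin(2s) + exp(-τ/2)sin(s) + 2exp(-9τ/2)sin(3s)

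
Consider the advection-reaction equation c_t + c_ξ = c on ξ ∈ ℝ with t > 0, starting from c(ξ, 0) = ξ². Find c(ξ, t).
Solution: Substitute c = exp(t)u.
Then c_t = exp(t)(u_t + u), c_ξ = exp(t)u_ξ; substituting and dividing by exp(t), the lower-order terms cancel: u_t + u_ξ = 0 (standard advection equation).
Data for u: u(ξ,0) = c(ξ,0) = ξ².
By characteristics (dξ/dt = 1), u(ξ,t) = f(ξ - t) with f = u(·, 0).
So u(ξ,t) = t² - 2tξ + ξ², and c(ξ,t) = exp(t)u(ξ,t).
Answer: c(ξ, t) = t²exp(t) - 2tξexp(t) + ξ²exp(t)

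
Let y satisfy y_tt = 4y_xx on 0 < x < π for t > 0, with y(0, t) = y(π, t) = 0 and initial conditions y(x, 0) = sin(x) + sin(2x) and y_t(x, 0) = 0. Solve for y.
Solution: Separating variables: y = Σ [A_n cos(ω_n t) + B_n sin(ω_n t)] sin(nx), ω_n = 2n. From ICs: A_1=1, A_2=1.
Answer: y(x, t) = sin(x)cos(2t) + sin(2x)cos(4t)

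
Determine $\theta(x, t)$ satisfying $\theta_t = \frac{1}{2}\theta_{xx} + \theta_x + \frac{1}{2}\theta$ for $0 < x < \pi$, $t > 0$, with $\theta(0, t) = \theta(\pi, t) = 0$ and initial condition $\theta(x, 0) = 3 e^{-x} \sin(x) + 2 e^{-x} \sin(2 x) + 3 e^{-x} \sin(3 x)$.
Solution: Substitute $\theta = e^{-x}u$, i.e. $u = e^{x}\theta$.
By the product rule, $\theta_x = e^{-x}(u_x - u)$, $\theta_{xx} = e^{-x}(u_{xx} - 2u_x + u)$, $\theta_t = e^{-x}u_t$.
Substituting into the PDE and dividing by $e^{-x}$: $u_t = \frac{1}{2}(u_{xx} - 2u_x + u) + (u_x - u) + \frac{1}{2}u$.
The lower-order terms cancel, leaving the standard heat equation $u_t = \frac{1}{2}u_{xx}$.
Initial data for $u$: $u(x,0) = e^{x}\theta(x,0) = 3 \sin(x) + 2 \sin(2 x) + 3 \sin(3 x)$. The boundary conditions carry over: $u(0,t) = u(\pi,t) = 0$.
Solve for $u$:
  Using separation of variables $u = X(x)G(t)$:
  Eigenfunctions: $\sin(nx)$, $n = 1, 2, 3, \ldots$
  General solution: $u(x, t) = \sum c_n \sin(nx) e^{-n^2 t/2}$
  Matching $u(x,0) = 3 \sin(x) + 2 \sin(2 x) + 3 \sin(3 x)$ term by term: $c_1=3, c_2=2, c_3=3$.
Hence $u(x,t) = 2 e^{-2 t} \sin(2 x) + 3 e^{-t/2} \sin(x) + 3 e^{-9 t/2} \sin(3 x)$.
Transform back: $\theta(x,t) = e^{-x}u(x,t)$.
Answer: $\theta(x, t) = 2 e^{-2 t} e^{-x} \sin(2 x) + 3 e^{-t/2} e^{-x} \sin(x) + 3 e^{-9 t/2} e^{-x} \sin(3 x)$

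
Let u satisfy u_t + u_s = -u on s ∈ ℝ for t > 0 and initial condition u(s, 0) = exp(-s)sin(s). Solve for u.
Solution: Substitute u = exp(-s)w.
Then u_s = exp(-s)(w_s - w), u_t = exp(-s)w_t; substituting and dividing by exp(-s), the lower-order terms cancel: w_t + w_s = 0 (standard advection equation).
Data for w: w(s,0) = exp(s)u(s,0) = sin(s).
By characteristics (ds/dt = 1), w(s,t) = f(s - t) with f = w(·, 0).
So w(s,t) = sin(s - t), and u(s,t) = exp(-s)w(s,t).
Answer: u(s, t) = exp(-s)sin(s - t)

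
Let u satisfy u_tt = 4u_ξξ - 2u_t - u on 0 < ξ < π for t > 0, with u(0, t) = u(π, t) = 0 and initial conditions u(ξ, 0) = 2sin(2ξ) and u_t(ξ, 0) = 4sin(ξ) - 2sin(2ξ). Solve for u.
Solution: Substitute u = exp(-t)w.
Then u_t = exp(-t)(w_t - w), u_tt = exp(-t)(w_tt - 2w_t + w), u_ξξ = exp(-t)w_ξξ; substituting and dividing by exp(-t), the lower-order terms cancel: w_tt = 4w_ξξ (standard wave equation).
Data for w: w(ξ,0) = u(ξ,0) = 2sin(2ξ); w_t(ξ,0) = u_t(ξ,0) + u(ξ,0) = 4sin(ξ). The boundary conditions carry over: w(0,t) = w(π,t) = 0.
Separating variables: w = Σ [A_n cos(ω_n t) + B_n sin(ω_n t)] sin(nξ), ω_n = 2n. From ICs (B_n = velocity coefficient / ω_n): A_2=2, B_1=2.
So w(ξ,t) = 2sin(2t)sin(ξ) + 2sin(2ξ)cos(4t), and u(ξ,t) = exp(-t)w(ξ,t).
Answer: u(ξ, t) = 2exp(-t)sin(2t)sin(ξ) + 2exp(-t)sin(2ξ)cos(4t)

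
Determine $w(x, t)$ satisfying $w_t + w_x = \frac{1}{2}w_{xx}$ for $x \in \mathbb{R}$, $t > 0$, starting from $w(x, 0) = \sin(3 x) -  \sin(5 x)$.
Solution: Change to a moving frame: let $\eta = x - t$, $\sigma = t$ and write $w(x,t) = u(\eta,\sigma)$.
By the chain rule $w_t = u_{\sigma} - u_{\eta}$, $w_x = u_{\eta}$, $w_{xx} = u_{\eta\eta}$.
Then $w_t + w_x = u_{\sigma}$: the advection term cancels and the PDE becomes the heat equation $u_{\sigma} = \frac{1}{2}u_{\eta\eta}$ on $\eta \in \mathbb{R}$.
Initial data: $u(\eta,0) = w(\eta,0) = \sin(3 \eta) - \sin(5 \eta)$.
On $\eta \in \mathbb{R}$ each mode satisfies $(\sin(n\eta))'' = -n^2 \sin(n\eta)$, so $e^{-n^2\sigma/2} \sin(n\eta)$ solves the heat equation; by superposition $u(\eta,\sigma) = \sum c_n e^{-n^2\sigma/2} \sin(n\eta)$.
Reading off the coefficients: $c_3=1, c_5=-1$, so $u(\eta,\sigma) = e^{-9 \sigma/2} \sin(3 \eta) - e^{-25 \sigma/2} \sin(5 \eta)$.
Substituting back $\eta = x - t$, $\sigma = t$: $w(x,t) = u(x - t, t)$.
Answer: $w(x, t) = - e^{-9 t/2} \sin(3 t - 3 x) + e^{-25 t/2} \sin(5 t - 5 x)$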